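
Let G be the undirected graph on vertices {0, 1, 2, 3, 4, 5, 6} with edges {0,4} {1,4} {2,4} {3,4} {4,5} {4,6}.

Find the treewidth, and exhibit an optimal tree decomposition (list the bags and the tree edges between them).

Every bag has size at most 2, so the width is 2 − 1 = 1 and tw(G) ≤ 1. Any graph with an edge has treewidth ≥ 1, and G has the edge 3–4. Hence tw(G) = 1 exactly.

Treewidth 1.
One optimal decomposition is:
Bags: B1 = {3, 4}  B2 = {4, 6}  B3 = {1, 4}  B4 = {2, 4}  B5 = {4, 5}  B6 = {0, 4}
Tree: B1–B2, B2–B3, B3–B4, B1–B5, B5–B6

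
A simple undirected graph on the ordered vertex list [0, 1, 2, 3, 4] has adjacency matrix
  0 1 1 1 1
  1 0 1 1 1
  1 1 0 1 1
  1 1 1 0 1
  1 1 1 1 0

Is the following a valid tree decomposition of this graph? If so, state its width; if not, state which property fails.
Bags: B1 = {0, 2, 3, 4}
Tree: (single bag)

A tree decomposition must satisfy three properties: every vertex lies in some bag; for every edge, both endpoints lie together in some bag; and for every vertex, the bags containing it form a connected subtree. Here vertex 1 appears in no bag, so the decomposition is invalid.

No — vertex 1 appears in no bag.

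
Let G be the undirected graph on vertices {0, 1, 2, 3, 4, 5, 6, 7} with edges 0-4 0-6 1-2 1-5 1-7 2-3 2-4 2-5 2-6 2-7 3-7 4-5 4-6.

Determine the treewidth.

2

A width-2 tree decomposition is:
Bags: B1 = {1, 2, 7}  B2 = {1, 2, 5}  B3 = {2, 4, 5}  B4 = {2, 4, 6}  B5 = {0, 4, 6}  B6 = {2, 3, 7}
Tree: B1–B2, B2–B3, B3–B4, B4–B5, B1–B6
The largest bag has 3 vertices, giving width 2; this decomposition certifies tw(G) ≤ 2. For the lower bound, the 3 vertices {0, 4, 6} are pairwise adjacent, and any tree decomposition puts a clique entirely inside one bag — forcing width ≥ 2. The upper and lower bounds meet at 2, so that is the treewidth.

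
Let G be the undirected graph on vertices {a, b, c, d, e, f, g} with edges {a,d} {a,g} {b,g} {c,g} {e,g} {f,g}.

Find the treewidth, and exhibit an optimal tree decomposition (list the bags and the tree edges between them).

Treewidth 1.
One such decomposition:
Bags: B1 = {f, g}  B2 = {e, g}  B3 = {a, g}  B4 = {c, g}  B5 = {b, g}  B6 = {a, d}
Tree: B1–B2, B1–B3, B2–B4, B1–B5, B3–B6

Each bag holds 2 vertices, so the decomposition has width 1, which upper-bounds the treewidth. Since G has at least one edge (e.g. f–g), it is not an edgeless graph, so tw(G) ≥ 1. Therefore the treewidth is 1.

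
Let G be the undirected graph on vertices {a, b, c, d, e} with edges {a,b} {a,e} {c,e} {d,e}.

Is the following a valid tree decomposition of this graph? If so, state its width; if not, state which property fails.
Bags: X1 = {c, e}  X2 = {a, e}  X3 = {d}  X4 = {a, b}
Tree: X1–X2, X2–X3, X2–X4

No — edge (e,d) lies in no bag.

A tree decomposition must satisfy three properties: every vertex lies in some bag; for every edge, both endpoints lie together in some bag; and for every vertex, the bags containing it form a connected subtree. Here edge (e,d) lies in no bag, so the decomposition is invalid.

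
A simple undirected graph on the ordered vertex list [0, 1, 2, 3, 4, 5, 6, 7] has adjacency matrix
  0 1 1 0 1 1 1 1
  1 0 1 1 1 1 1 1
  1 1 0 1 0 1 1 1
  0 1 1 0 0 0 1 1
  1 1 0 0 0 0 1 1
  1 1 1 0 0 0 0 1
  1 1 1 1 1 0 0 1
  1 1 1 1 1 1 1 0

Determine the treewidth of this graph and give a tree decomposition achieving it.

Treewidth 4.
One such decomposition:
Bags: B1 = {0, 1, 4, 6, 7}  B2 = {0, 1, 2, 6, 7}  B3 = {0, 1, 2, 5, 7}  B4 = {1, 2, 3, 6, 7}
Tree: B1–B2, B2–B3, B2–B4

Every bag has size at most 5, so the width is 5 − 1 = 4 and tw(G) ≤ 4. For the lower bound, the 5 vertices {0, 1, 2, 5, 7} are pairwise adjacent, and any tree decomposition puts a clique entirely inside one bag — forcing width ≥ 4. The upper and lower bounds meet at 4, so that is the treewidth.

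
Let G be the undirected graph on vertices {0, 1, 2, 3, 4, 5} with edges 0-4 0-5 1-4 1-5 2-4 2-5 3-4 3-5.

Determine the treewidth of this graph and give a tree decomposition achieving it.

Treewidth 2.
One such decomposition:
Bags: B1 = {1, 4, 5}  B2 = {0, 4, 5}  B3 = {3, 4, 5}  B4 = {2, 4, 5}
Tree: B1–B2, B2–B3, B3–B4

Every bag has size at most 3, so the width is 3 − 1 = 2 and tw(G) ≤ 2. The edges 5–1–4–0–5 form a cycle, so G is not a tree and its treewidth is at least 2. Hence tw(G) = 2 exactly.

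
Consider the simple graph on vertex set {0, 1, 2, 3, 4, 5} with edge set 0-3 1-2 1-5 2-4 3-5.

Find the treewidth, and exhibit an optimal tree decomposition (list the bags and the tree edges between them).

Treewidth 1.
One such decomposition:
Bags: B1 = {2, 4}  B2 = {1, 2}  B3 = {1, 5}  B4 = {3, 5}  B5 = {0, 3}
Tree: B1–B2, B2–B3, B3–B4, B4–B5

The largest bag has 2 vertices, giving width 1; this decomposition certifies tw(G) ≤ 1. G has an edge, so its treewidth is at least 1. Combining the bounds, tw(G) = 1.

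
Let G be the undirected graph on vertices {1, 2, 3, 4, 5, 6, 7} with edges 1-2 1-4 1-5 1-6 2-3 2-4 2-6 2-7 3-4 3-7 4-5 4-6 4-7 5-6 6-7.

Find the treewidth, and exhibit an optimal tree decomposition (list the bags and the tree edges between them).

Each bag holds 4 vertices, so the decomposition has width 3, which upper-bounds the treewidth. On the other hand G contains the 4-clique {2, 3, 4, 7}. A clique must lie in a single bag of any decomposition, so no decomposition can have width below 3. The upper and lower bounds meet at 3, so that is the treewidth.

Treewidth 3.
One such decomposition:
Bags: B1 = {1, 2, 4, 6}  B2 = {1, 4, 5, 6}  B3 = {2, 4, 6, 7}  B4 = {2, 3, 4, 7}
Tree: B1–B2, B1–B3, B3–B4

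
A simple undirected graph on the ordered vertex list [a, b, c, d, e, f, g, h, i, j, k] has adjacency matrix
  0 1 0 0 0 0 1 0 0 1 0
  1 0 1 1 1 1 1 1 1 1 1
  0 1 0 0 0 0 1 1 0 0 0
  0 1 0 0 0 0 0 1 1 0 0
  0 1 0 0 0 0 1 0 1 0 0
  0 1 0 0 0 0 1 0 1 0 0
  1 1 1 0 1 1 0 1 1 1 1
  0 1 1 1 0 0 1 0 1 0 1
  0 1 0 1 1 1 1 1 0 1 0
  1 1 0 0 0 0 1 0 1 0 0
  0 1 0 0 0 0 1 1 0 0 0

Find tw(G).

3

A width-3 tree decomposition is:
Bags: B1 = {b, f, g, i}  B2 = {b, g, i, j}  B3 = {b, g, h, i}  B4 = {b, e, g, i}  B5 = {b, c, g, h}  B6 = {b, d, h, i}  B7 = {a, b, g, j}  B8 = {b, g, h, k}
Tree: B1–B2, B2–B3, B1–B4, B3–B5, B3–B6, B2–B7, B5–B8
Every bag has size at most 4, so the width is 4 − 1 = 3 and tw(G) ≤ 3. On the other hand G contains the 4-clique {b, d, h, i}. A clique must lie in a single bag of any decomposition, so no decomposition can have width below 3. The upper and lower bounds meet at 3, so that is the treewidth.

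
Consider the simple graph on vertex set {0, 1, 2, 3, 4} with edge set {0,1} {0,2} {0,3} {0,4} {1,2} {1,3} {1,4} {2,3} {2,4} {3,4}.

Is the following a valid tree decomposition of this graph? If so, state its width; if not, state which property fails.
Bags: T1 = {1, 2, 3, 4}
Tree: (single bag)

A tree decomposition must satisfy three properties: every vertex lies in some bag; for every edge, both endpoints lie together in some bag; and for every vertex, the bags containing it form a connected subtree. Here vertex 0 appears in no bag, so the decomposition is invalid.

No — vertex 0 appears in no bag.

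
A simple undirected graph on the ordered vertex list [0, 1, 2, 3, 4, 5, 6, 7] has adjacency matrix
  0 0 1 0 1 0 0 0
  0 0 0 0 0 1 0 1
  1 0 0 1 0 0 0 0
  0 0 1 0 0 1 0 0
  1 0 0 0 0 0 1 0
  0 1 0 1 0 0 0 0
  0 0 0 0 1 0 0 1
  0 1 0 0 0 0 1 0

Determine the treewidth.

A width-2 tree decomposition is:
Bags: B1 = {1, 5, 7}  B2 = {5, 6, 7}  B3 = {4, 5, 6}  B4 = {0, 4, 5}  B5 = {0, 2, 5}  B6 = {2, 3, 5}
Tree: B1–B2, B2–B3, B3–B4, B4–B5, B5–B6
Each bag holds 3 vertices, so the decomposition has width 2, which upper-bounds the treewidth. Since 5–1–7–6–4–0–2–3–5 is a cycle in G, G is not acyclic. Forests are exactly the graphs of treewidth ≤ 1, so tw(G) ≥ 2. Therefore the treewidth is 2.

2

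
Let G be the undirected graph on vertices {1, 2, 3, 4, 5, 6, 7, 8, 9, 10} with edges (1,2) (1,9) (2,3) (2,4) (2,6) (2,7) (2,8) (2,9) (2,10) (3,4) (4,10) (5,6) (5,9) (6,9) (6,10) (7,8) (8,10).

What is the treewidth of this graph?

A width-2 tree decomposition is:
Bags: B1 = {2, 6, 10}  B2 = {2, 4, 10}  B3 = {2, 8, 10}  B4 = {2, 7, 8}  B5 = {2, 6, 9}  B6 = {1, 2, 9}  B7 = {5, 6, 9}  B8 = {2, 3, 4}
Tree: B1–B2, B1–B3, B3–B4, B1–B5, B5–B6, B5–B7, B2–B8
The largest bag has 3 vertices, giving width 2; this decomposition certifies tw(G) ≤ 2. On the other hand G contains the 3-clique {1, 2, 9}. A clique must lie in a single bag of any decomposition, so no decomposition can have width below 2. Therefore the treewidth is 2.

2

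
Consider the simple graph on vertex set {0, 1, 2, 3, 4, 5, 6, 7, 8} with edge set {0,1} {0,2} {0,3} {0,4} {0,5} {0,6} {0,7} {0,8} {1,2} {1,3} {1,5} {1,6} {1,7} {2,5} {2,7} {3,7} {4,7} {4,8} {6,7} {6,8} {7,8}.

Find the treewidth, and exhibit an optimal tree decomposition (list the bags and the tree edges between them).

Treewidth 3.
One such decomposition:
Bags: B1 = {0, 1, 3, 7}  B2 = {0, 1, 6, 7}  B3 = {0, 6, 7, 8}  B4 = {0, 4, 7, 8}  B5 = {0, 1, 2, 7}  B6 = {0, 1, 2, 5}
Tree: B1–B2, B2–B3, B3–B4, B1–B5, B5–B6

Each bag holds 4 vertices, so the decomposition has width 3, which upper-bounds the treewidth. On the other hand G contains the 4-clique {0, 1, 2, 5}. A clique must lie in a single bag of any decomposition, so no decomposition can have width below 3. Combining the bounds, tw(G) = 3.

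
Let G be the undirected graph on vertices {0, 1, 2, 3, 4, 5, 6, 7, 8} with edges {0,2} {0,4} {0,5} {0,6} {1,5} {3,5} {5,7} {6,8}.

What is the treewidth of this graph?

1

A width-1 tree decomposition is:
Bags: B1 = {0, 2}  B2 = {0, 4}  B3 = {0, 5}  B4 = {0, 6}  B5 = {5, 7}  B6 = {3, 5}  B7 = {6, 8}  B8 = {1, 5}
Tree: B1–B2, B1–B3, B2–B4, B3–B5, B5–B6, B4–B7, B5–B8
Each bag holds 2 vertices, so the decomposition has width 1, which upper-bounds the treewidth. G has an edge, so its treewidth is at least 1. Hence tw(G) = 1 exactly.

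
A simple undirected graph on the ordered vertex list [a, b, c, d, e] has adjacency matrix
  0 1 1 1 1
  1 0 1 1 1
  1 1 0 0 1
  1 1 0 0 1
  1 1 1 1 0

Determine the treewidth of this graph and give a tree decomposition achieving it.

Every bag has size at most 4, so the width is 4 − 1 = 3 and tw(G) ≤ 3. Conversely, {a, b, d, e} is a clique of size 4, and the vertices of any clique must share a bag in every tree decomposition; so some bag has ≥ 4 vertices and tw(G) ≥ 3. Hence tw(G) = 3 exactly.

Treewidth 3.
One optimal decomposition is:
Bags: B1 = {a, b, c, e}  B2 = {a, b, d, e}
Tree: B1–B2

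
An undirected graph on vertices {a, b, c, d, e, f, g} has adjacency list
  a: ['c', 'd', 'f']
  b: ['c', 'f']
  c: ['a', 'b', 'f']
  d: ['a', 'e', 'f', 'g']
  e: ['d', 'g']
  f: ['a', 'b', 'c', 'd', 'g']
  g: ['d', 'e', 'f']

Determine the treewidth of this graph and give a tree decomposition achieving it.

Every bag has size at most 3, so the width is 3 − 1 = 2 and tw(G) ≤ 2. For the lower bound, the 3 vertices {d, e, g} are pairwise adjacent, and any tree decomposition puts a clique entirely inside one bag — forcing width ≥ 2. Therefore the treewidth is 2.

Treewidth 2.
Bags: B1 = {b, c, f}  B2 = {a, c, f}  B3 = {a, d, f}  B4 = {d, f, g}  B5 = {d, e, g}
Tree: B1–B2, B2–B3, B3–B4, B4–B5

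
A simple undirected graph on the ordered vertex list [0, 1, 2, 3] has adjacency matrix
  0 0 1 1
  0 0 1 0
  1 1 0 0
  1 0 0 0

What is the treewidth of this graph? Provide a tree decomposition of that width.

Each bag holds 2 vertices, so the decomposition has width 1, which upper-bounds the treewidth. Since G has at least one edge (e.g. 0–2), it is not an edgeless graph, so tw(G) ≥ 1. Combining the bounds, tw(G) = 1.

Treewidth 1.
One such decomposition:
Bags: B1 = {0, 2}  B2 = {0, 3}  B3 = {1, 2}
Tree: B1–B2, B1–B3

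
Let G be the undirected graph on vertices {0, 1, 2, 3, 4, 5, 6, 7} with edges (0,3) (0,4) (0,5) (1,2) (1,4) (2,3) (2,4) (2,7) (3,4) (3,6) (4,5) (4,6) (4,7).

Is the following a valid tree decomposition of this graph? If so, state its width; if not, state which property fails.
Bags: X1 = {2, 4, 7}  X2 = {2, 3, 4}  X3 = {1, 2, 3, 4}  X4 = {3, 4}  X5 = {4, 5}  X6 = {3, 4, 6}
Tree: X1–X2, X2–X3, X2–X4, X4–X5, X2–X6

No — vertex 0 appears in no bag.

A tree decomposition must satisfy three properties: every vertex lies in some bag; for every edge, both endpoints lie together in some bag; and for every vertex, the bags containing it form a connected subtree. Here vertex 0 appears in no bag, so the decomposition is invalid.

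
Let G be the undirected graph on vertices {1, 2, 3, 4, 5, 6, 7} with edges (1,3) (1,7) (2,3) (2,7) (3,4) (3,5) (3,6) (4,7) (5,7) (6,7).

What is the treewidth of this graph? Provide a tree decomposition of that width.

Every bag has size at most 3, so the width is 3 − 1 = 2 and tw(G) ≤ 2. Since 3–2–7–5–3 is a cycle in G, G is not acyclic. Forests are exactly the graphs of treewidth ≤ 1, so tw(G) ≥ 2. The upper and lower bounds meet at 2, so that is the treewidth.

Treewidth 2.
One such decomposition:
Bags: B1 = {2, 3, 7}  B2 = {3, 5, 7}  B3 = {1, 3, 7}  B4 = {3, 4, 7}  B5 = {3, 6, 7}
Tree: B1–B2, B2–B3, B3–B4, B4–B5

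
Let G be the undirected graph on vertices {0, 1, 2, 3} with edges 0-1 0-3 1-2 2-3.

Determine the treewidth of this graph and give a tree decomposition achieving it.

Treewidth 2.
One such decomposition:
Bags: B1 = {1, 2, 3}  B2 = {0, 1, 3}
Tree: B1–B2

Each bag holds 3 vertices, so the decomposition has width 2, which upper-bounds the treewidth. The edges 1–2–3–0–1 form a cycle, so G is not a tree and its treewidth is at least 2. Therefore the treewidth is 2.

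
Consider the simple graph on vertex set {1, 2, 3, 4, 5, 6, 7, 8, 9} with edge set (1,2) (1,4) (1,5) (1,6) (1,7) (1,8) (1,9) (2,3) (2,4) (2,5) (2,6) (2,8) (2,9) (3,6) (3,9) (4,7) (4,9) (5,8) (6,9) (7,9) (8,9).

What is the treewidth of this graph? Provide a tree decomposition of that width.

Treewidth 3.
Bags: B1 = {2, 3, 6, 9}  B2 = {1, 2, 6, 9}  B3 = {1, 2, 4, 9}  B4 = {1, 4, 7, 9}  B5 = {1, 2, 8, 9}  B6 = {1, 2, 5, 8}
Tree: B1–B2, B2–B3, B3–B4, B2–B5, B5–B6

Each bag holds 4 vertices, so the decomposition has width 3, which upper-bounds the treewidth. For the lower bound, the 4 vertices {1, 2, 8, 9} are pairwise adjacent, and any tree decomposition puts a clique entirely inside one bag — forcing width ≥ 3. Therefore the treewidth is 3.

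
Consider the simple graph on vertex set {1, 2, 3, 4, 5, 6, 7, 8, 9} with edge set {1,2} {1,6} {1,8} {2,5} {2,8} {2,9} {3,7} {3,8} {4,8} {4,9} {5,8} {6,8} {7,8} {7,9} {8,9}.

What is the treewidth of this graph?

2

A width-2 tree decomposition is:
Bags: B1 = {2, 8, 9}  B2 = {7, 8, 9}  B3 = {3, 7, 8}  B4 = {1, 2, 8}  B5 = {2, 5, 8}  B6 = {4, 8, 9}  B7 = {1, 6, 8}
Tree: B1–B2, B2–B3, B1–B4, B1–B5, B2–B6, B4–B7
Every bag has size at most 3, so the width is 3 − 1 = 2 and tw(G) ≤ 2. For the lower bound, the 3 vertices {2, 8, 9} are pairwise adjacent, and any tree decomposition puts a clique entirely inside one bag — forcing width ≥ 2. Hence tw(G) = 2 exactly.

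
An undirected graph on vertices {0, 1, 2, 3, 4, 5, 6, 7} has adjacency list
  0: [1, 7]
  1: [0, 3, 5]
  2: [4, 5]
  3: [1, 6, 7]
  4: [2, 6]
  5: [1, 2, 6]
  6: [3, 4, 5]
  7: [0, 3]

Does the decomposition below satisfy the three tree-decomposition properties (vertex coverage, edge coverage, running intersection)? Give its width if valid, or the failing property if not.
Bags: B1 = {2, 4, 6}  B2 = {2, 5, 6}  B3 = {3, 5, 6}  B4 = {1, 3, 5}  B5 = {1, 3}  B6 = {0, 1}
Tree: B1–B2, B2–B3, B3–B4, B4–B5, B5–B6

A tree decomposition must satisfy three properties: every vertex lies in some bag; for every edge, both endpoints lie together in some bag; and for every vertex, the bags containing it form a connected subtree. Here vertex 7 appears in no bag, so the decomposition is invalid.

No — vertex 7 appears in no bag.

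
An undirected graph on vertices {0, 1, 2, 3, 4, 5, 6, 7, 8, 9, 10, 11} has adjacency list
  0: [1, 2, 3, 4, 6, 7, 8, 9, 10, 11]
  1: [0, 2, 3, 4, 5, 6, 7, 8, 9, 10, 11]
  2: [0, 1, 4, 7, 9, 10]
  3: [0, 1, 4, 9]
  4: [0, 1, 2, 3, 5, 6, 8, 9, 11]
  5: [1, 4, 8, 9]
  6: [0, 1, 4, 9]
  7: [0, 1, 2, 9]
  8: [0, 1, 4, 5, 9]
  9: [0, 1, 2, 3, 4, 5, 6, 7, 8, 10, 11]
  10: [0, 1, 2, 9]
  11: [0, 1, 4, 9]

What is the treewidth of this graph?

4

A width-4 tree decomposition is:
Bags: B1 = {0, 1, 4, 8, 9}  B2 = {0, 1, 4, 9, 11}  B3 = {0, 1, 4, 6, 9}  B4 = {0, 1, 3, 4, 9}  B5 = {0, 1, 2, 4, 9}  B6 = {0, 1, 2, 9, 10}  B7 = {0, 1, 2, 7, 9}  B8 = {1, 4, 5, 8, 9}
Tree: B1–B2, B1–B3, B3–B4, B3–B5, B5–B6, B6–B7, B1–B8
Every bag has size at most 5, so the width is 5 − 1 = 4 and tw(G) ≤ 4. On the other hand G contains the 5-clique {0, 1, 2, 9, 10}. A clique must lie in a single bag of any decomposition, so no decomposition can have width below 4. Combining the bounds, tw(G) = 4.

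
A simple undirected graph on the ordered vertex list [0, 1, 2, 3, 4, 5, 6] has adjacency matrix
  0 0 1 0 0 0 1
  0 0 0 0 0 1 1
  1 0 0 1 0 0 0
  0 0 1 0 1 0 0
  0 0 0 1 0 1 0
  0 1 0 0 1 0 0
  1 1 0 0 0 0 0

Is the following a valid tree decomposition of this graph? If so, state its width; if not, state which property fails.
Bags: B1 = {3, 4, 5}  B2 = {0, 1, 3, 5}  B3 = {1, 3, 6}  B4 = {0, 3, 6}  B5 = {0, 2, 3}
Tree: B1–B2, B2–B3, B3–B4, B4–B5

No — bags containing vertex 0 are not connected in the tree.

A tree decomposition must satisfy three properties: every vertex lies in some bag; for every edge, both endpoints lie together in some bag; and for every vertex, the bags containing it form a connected subtree. Here bags containing vertex 0 are not connected in the tree, so the decomposition is invalid.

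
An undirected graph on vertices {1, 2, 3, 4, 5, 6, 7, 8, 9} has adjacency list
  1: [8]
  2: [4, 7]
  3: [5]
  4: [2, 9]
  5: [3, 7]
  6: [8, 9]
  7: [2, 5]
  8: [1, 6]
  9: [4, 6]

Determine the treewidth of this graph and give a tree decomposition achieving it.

The largest bag has 2 vertices, giving width 1; this decomposition certifies tw(G) ≤ 1. Any graph with an edge has treewidth ≥ 1, and G has the edge 1–8. Hence tw(G) = 1 exactly.

Treewidth 1.
One such decomposition:
Bags: B1 = {1, 8}  B2 = {6, 8}  B3 = {6, 9}  B4 = {4, 9}  B5 = {2, 4}  B6 = {2, 7}  B7 = {5, 7}  B8 = {3, 5}
Tree: B1–B2, B2–B3, B3–B4, B4–B5, B5–B6, B6–B7, B7–B8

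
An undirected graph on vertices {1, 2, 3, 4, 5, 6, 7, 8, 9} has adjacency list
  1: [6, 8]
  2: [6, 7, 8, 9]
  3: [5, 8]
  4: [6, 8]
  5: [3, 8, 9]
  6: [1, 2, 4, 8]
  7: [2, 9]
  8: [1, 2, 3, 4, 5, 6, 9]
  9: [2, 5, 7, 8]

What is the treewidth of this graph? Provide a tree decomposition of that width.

Treewidth 2.
One optimal decomposition is:
Bags: B1 = {2, 8, 9}  B2 = {5, 8, 9}  B3 = {2, 6, 8}  B4 = {3, 5, 8}  B5 = {2, 7, 9}  B6 = {1, 6, 8}  B7 = {4, 6, 8}
Tree: B1–B2, B1–B3, B2–B4, B1–B5, B3–B6, B6–B7

The largest bag has 3 vertices, giving width 2; this decomposition certifies tw(G) ≤ 2. For the lower bound, the 3 vertices {2, 8, 9} are pairwise adjacent, and any tree decomposition puts a clique entirely inside one bag — forcing width ≥ 2. Therefore the treewidth is 2.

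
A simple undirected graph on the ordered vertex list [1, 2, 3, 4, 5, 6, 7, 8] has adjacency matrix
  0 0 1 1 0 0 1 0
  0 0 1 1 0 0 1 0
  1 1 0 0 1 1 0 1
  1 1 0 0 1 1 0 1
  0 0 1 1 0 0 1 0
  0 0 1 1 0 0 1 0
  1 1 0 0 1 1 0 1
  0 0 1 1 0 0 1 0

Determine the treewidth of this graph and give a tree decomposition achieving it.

The largest bag has 4 vertices, giving width 3; this decomposition certifies tw(G) ≤ 3. For the lower bound: the 4 vertex sets {1,7}, {2,3}, {4}, {8} are disjoint, each induces a connected subgraph, and every pair is joined by at least one edge of G. Contracting each set to a single vertex therefore yields K_{4} as a minor, and since treewidth is minor-monotone, tw(G) ≥ tw(K_{4}) = 3. Hence tw(G) = 3 exactly.

Treewidth 3.
Bags: B1 = {1, 3, 4, 7}  B2 = {2, 3, 4, 7}  B3 = {3, 4, 7, 8}  B4 = {3, 4, 6, 7}  B5 = {3, 4, 5, 7}
Tree: B1–B2, B2–B3, B3–B4, B4–B5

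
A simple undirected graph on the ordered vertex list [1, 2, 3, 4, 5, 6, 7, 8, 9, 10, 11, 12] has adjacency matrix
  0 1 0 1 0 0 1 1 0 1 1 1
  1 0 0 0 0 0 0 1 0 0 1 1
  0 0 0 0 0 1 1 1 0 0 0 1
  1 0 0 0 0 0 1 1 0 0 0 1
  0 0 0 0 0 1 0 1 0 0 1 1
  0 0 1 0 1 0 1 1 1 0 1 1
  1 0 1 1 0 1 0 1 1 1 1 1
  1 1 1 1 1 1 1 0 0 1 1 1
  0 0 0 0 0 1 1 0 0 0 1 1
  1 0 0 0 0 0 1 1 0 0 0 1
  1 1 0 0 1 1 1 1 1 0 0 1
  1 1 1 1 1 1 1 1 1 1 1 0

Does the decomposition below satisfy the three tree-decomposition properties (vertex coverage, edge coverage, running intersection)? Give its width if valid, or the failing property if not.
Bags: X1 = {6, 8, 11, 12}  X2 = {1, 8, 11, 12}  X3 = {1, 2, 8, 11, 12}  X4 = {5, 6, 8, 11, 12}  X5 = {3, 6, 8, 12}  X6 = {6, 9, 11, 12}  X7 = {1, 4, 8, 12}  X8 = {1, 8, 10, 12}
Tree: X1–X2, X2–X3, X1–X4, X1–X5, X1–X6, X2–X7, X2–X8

No — vertex 7 appears in no bag.

A tree decomposition must satisfy three properties: every vertex lies in some bag; for every edge, both endpoints lie together in some bag; and for every vertex, the bags containing it form a connected subtree. Here vertex 7 appears in no bag, so the decomposition is invalid.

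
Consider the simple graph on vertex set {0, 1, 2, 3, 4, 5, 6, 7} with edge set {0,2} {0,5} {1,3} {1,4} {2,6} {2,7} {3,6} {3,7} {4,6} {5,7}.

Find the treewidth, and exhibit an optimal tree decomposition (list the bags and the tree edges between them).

Every bag has size at most 3, so the width is 3 − 1 = 2 and tw(G) ≤ 2. Since 5–0–2–7–5 is a cycle in G, G is not acyclic. Forests are exactly the graphs of treewidth ≤ 1, so tw(G) ≥ 2. Combining the bounds, tw(G) = 2.

Treewidth 2.
Bags: B1 = {0, 5, 7}  B2 = {0, 2, 7}  B3 = {2, 3, 7}  B4 = {2, 3, 6}  B5 = {1, 3, 6}  B6 = {1, 4, 6}
Tree: B1–B2, B2–B3, B3–B4, B4–B5, B5–B6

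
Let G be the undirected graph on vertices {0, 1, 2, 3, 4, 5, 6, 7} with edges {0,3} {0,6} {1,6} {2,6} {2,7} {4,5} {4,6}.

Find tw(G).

A width-1 tree decomposition is:
Bags: B1 = {4, 5}  B2 = {4, 6}  B3 = {1, 6}  B4 = {0, 6}  B5 = {2, 6}  B6 = {2, 7}  B7 = {0, 3}
Tree: B1–B2, B2–B3, B3–B4, B4–B5, B5–B6, B4–B7
The largest bag has 2 vertices, giving width 1; this decomposition certifies tw(G) ≤ 1. Since G has at least one edge (e.g. 5–4), it is not an edgeless graph, so tw(G) ≥ 1. The upper and lower bounds meet at 1, so that is the treewidth.

1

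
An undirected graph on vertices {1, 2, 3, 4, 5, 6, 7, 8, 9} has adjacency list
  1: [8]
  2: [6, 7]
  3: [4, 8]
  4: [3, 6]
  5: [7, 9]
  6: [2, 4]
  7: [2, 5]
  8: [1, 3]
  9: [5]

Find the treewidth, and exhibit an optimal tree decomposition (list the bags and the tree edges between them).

Treewidth 1.
One such decomposition:
Bags: B1 = {5, 9}  B2 = {5, 7}  B3 = {2, 7}  B4 = {2, 6}  B5 = {4, 6}  B6 = {3, 4}  B7 = {3, 8}  B8 = {1, 8}
Tree: B1–B2, B2–B3, B3–B4, B4–B5, B5–B6, B6–B7, B7–B8

Every bag has size at most 2, so the width is 2 − 1 = 1 and tw(G) ≤ 1. Since G has at least one edge (e.g. 9–5), it is not an edgeless graph, so tw(G) ≥ 1. Combining the bounds, tw(G) = 1.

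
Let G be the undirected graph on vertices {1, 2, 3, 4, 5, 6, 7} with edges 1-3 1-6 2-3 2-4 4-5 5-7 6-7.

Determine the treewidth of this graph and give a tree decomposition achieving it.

The largest bag has 3 vertices, giving width 2; this decomposition certifies tw(G) ≤ 2. For the lower bound, G contains the cycle 5–4–2–3–1–6–7–5, so G is not a forest; only forests have treewidth ≤ 1, hence tw(G) ≥ 2. Therefore the treewidth is 2.

Treewidth 2.
One optimal decomposition is:
Bags: B1 = {2, 4, 5}  B2 = {2, 3, 5}  B3 = {1, 3, 5}  B4 = {1, 5, 6}  B5 = {5, 6, 7}
Tree: B1–B2, B2–B3, B3–B4, B4–B5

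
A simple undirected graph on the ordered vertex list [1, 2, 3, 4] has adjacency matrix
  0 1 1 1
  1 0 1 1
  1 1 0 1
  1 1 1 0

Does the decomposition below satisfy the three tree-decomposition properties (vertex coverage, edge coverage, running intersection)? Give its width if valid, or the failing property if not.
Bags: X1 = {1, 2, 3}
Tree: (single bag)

No — vertex 4 appears in no bag.

A tree decomposition must satisfy three properties: every vertex lies in some bag; for every edge, both endpoints lie together in some bag; and for every vertex, the bags containing it form a connected subtree. Here vertex 4 appears in no bag, so the decomposition is invalid.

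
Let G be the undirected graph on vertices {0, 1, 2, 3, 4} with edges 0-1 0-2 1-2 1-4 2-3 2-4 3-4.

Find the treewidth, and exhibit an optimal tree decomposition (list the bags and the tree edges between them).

Treewidth 2.
Bags: B1 = {2, 3, 4}  B2 = {1, 2, 4}  B3 = {0, 1, 2}
Tree: B1–B2, B2–B3

Every bag has size at most 3, so the width is 3 − 1 = 2 and tw(G) ≤ 2. For the lower bound, the 3 vertices {0, 1, 2} are pairwise adjacent, and any tree decomposition puts a clique entirely inside one bag — forcing width ≥ 2. Hence tw(G) = 2 exactly.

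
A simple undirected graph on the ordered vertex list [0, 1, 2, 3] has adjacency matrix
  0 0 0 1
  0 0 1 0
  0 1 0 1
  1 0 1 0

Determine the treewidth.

1

A width-1 tree decomposition is:
Bags: B1 = {1, 2}  B2 = {2, 3}  B3 = {0, 3}
Tree: B1–B2, B2–B3
Every bag has size at most 2, so the width is 2 − 1 = 1 and tw(G) ≤ 1. Since G has at least one edge (e.g. 1–2), it is not an edgeless graph, so tw(G) ≥ 1. The upper and lower bounds meet at 1, so that is the treewidth.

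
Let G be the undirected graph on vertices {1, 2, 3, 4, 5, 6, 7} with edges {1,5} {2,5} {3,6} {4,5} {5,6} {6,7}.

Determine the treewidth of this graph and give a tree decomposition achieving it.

Treewidth 1.
One such decomposition:
Bags: B1 = {6, 7}  B2 = {5, 6}  B3 = {2, 5}  B4 = {3, 6}  B5 = {1, 5}  B6 = {4, 5}
Tree: B1–B2, B2–B3, B1–B4, B3–B5, B3–B6

The largest bag has 2 vertices, giving width 1; this decomposition certifies tw(G) ≤ 1. G has an edge, so its treewidth is at least 1. Therefore the treewidth is 1.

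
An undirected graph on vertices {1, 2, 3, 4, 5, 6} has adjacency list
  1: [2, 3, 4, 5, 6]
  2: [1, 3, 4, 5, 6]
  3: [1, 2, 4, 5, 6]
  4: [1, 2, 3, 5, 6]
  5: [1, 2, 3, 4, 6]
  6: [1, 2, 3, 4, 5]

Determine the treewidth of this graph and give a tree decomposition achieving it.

Treewidth 5.
One optimal decomposition is:
Bags: B1 = {1, 2, 3, 4, 5, 6}
Tree: (single bag)

With just one bag of size 6, the width is 6 − 1 = 5, so tw(G) ≤ 5. Conversely, {1, 2, 3, 4, 5, 6} is a clique of size 6, and the vertices of any clique must share a bag in every tree decomposition; so some bag has ≥ 6 vertices and tw(G) ≥ 5. Therefore the treewidth is 5.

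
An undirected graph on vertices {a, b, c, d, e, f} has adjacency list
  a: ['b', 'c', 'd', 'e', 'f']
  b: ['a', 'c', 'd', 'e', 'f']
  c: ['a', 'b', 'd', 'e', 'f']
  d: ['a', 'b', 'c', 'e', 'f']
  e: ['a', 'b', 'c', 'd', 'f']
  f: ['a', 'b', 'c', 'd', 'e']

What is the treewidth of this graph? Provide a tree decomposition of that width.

A single bag containing all 6 vertices is trivially a valid decomposition of width 5. Conversely, {a, b, c, d, e, f} is a clique of size 6, and the vertices of any clique must share a bag in every tree decomposition; so some bag has ≥ 6 vertices and tw(G) ≥ 5. Hence tw(G) = 5 exactly.

Treewidth 5.
Bags: B1 = {a, b, c, d, e, f}
Tree: (single bag)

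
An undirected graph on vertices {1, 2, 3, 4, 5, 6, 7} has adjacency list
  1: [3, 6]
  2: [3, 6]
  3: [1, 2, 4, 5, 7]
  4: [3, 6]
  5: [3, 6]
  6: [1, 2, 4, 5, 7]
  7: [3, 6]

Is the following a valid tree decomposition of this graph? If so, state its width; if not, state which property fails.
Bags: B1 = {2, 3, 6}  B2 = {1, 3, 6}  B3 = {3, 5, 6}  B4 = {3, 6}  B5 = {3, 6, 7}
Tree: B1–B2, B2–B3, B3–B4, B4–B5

No — vertex 4 appears in no bag.

A tree decomposition must satisfy three properties: every vertex lies in some bag; for every edge, both endpoints lie together in some bag; and for every vertex, the bags containing it form a connected subtree. Here vertex 4 appears in no bag, so the decomposition is invalid.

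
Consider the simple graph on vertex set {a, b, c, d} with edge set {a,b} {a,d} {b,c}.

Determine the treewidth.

A width-1 tree decomposition is:
Bags: B1 = {b, c}  B2 = {a, b}  B3 = {a, d}
Tree: B1–B2, B2–B3
Each bag holds 2 vertices, so the decomposition has width 1, which upper-bounds the treewidth. Since G has at least one edge (e.g. c–b), it is not an edgeless graph, so tw(G) ≥ 1. Hence tw(G) = 1 exactly.

1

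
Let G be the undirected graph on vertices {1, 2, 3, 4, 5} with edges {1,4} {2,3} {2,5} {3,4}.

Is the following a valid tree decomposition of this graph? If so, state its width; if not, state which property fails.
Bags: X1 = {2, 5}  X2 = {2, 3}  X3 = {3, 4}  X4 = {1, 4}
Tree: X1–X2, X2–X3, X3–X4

Yes; width 1.

Every vertex of G appears in some bag (union = {1, 2, 3, 4, 5}); every edge is covered by a bag; and for each vertex v the set of bags containing v is connected in the bag tree. The decomposition is therefore valid. The largest bag has 2 vertices, so the width is 1.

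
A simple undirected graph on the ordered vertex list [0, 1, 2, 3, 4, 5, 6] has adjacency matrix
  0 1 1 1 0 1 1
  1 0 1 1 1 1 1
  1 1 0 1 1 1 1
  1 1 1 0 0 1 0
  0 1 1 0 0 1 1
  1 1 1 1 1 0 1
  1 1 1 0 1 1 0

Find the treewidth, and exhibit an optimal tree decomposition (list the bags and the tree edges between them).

Each bag holds 5 vertices, so the decomposition has width 4, which upper-bounds the treewidth. Conversely, {0, 1, 2, 3, 5} is a clique of size 5, and the vertices of any clique must share a bag in every tree decomposition; so some bag has ≥ 5 vertices and tw(G) ≥ 4. Hence tw(G) = 4 exactly.

Treewidth 4.
One such decomposition:
Bags: B1 = {0, 1, 2, 3, 5}  B2 = {0, 1, 2, 5, 6}  B3 = {1, 2, 4, 5, 6}
Tree: B1–B2, B2–B3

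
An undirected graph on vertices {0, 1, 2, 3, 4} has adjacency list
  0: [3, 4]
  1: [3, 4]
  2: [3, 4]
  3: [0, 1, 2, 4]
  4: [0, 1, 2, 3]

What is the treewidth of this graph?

A width-2 tree decomposition is:
Bags: B1 = {0, 3, 4}  B2 = {2, 3, 4}  B3 = {1, 3, 4}
Tree: B1–B2, B1–B3
The largest bag has 3 vertices, giving width 2; this decomposition certifies tw(G) ≤ 2. On the other hand G contains the 3-clique {0, 3, 4}. A clique must lie in a single bag of any decomposition, so no decomposition can have width below 2. Combining the bounds, tw(G) = 2.

2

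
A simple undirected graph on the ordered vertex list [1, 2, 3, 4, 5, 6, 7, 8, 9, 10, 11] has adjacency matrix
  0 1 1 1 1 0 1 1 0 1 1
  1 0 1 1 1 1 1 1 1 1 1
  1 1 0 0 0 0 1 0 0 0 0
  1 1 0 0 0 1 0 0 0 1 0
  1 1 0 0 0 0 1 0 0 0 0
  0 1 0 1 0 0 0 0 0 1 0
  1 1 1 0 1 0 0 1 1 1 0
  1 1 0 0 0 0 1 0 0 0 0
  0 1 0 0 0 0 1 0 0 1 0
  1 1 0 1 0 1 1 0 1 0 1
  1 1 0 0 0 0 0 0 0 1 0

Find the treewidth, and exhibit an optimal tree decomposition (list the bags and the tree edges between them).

The largest bag has 4 vertices, giving width 3; this decomposition certifies tw(G) ≤ 3. Conversely, {1, 2, 10, 11} is a clique of size 4, and the vertices of any clique must share a bag in every tree decomposition; so some bag has ≥ 4 vertices and tw(G) ≥ 3. The upper and lower bounds meet at 3, so that is the treewidth.

Treewidth 3.
One such decomposition:
Bags: B1 = {1, 2, 7, 10}  B2 = {1, 2, 7, 8}  B3 = {1, 2, 10, 11}  B4 = {1, 2, 4, 10}  B5 = {1, 2, 3, 7}  B6 = {2, 4, 6, 10}  B7 = {2, 7, 9, 10}  B8 = {1, 2, 5, 7}
Tree: B1–B2, B1–B3, B3–B4, B2–B5, B4–B6, B1–B7, B2–B8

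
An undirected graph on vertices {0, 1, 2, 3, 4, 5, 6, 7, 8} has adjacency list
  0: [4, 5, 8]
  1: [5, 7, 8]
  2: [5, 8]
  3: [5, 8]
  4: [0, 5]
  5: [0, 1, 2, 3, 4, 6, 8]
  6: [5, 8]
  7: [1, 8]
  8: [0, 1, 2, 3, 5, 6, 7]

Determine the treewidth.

A width-2 tree decomposition is:
Bags: B1 = {0, 5, 8}  B2 = {3, 5, 8}  B3 = {5, 6, 8}  B4 = {1, 5, 8}  B5 = {1, 7, 8}  B6 = {0, 4, 5}  B7 = {2, 5, 8}
Tree: B1–B2, B1–B3, B1–B4, B4–B5, B1–B6, B3–B7
The largest bag has 3 vertices, giving width 2; this decomposition certifies tw(G) ≤ 2. On the other hand G contains the 3-clique {0, 5, 8}. A clique must lie in a single bag of any decomposition, so no decomposition can have width below 2. The upper and lower bounds meet at 2, so that is the treewidth.

2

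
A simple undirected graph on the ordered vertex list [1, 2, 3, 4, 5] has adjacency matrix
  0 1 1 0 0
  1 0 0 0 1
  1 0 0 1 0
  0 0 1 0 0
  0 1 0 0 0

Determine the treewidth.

A width-1 tree decomposition is:
Bags: B1 = {3, 4}  B2 = {1, 3}  B3 = {1, 2}  B4 = {2, 5}
Tree: B1–B2, B2–B3, B3–B4
Every bag has size at most 2, so the width is 2 − 1 = 1 and tw(G) ≤ 1. G has an edge, so its treewidth is at least 1. Hence tw(G) = 1 exactly.

1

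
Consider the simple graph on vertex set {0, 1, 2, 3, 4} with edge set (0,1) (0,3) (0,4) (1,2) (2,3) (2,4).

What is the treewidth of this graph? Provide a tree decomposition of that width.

Treewidth 2.
Bags: B1 = {0, 1, 2}  B2 = {0, 2, 3}  B3 = {0, 2, 4}
Tree: B1–B2, B2–B3

The largest bag has 3 vertices, giving width 2; this decomposition certifies tw(G) ≤ 2. Since 0–1–2–3–0 is a cycle in G, G is not acyclic. Forests are exactly the graphs of treewidth ≤ 1, so tw(G) ≥ 2. Combining the bounds, tw(G) = 2.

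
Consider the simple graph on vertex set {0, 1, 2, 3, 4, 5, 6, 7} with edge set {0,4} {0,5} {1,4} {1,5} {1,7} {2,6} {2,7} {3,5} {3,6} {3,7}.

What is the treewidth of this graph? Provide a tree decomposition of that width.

The largest bag has 3 vertices, giving width 2; this decomposition certifies tw(G) ≤ 2. The edges 0–4–1–5–0 form a cycle, so G is not a tree and its treewidth is at least 2. Hence tw(G) = 2 exactly.

Treewidth 2.
One such decomposition:
Bags: B1 = {0, 4, 5}  B2 = {1, 4, 5}  B3 = {1, 3, 5}  B4 = {1, 3, 7}  B5 = {3, 6, 7}  B6 = {2, 6, 7}
Tree: B1–B2, B2–B3, B3–B4, B4–B5, B5–B6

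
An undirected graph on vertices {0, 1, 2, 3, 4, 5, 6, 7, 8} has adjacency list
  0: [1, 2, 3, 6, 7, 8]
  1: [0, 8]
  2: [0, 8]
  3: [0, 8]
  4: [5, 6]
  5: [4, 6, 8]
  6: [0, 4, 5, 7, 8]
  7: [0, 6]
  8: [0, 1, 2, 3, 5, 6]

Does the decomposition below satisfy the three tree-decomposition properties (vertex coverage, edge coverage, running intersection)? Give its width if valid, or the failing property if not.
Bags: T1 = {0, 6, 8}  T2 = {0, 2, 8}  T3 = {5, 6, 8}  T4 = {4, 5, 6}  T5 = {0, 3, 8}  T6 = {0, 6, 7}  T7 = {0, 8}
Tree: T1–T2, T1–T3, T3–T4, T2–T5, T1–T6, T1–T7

A tree decomposition must satisfy three properties: every vertex lies in some bag; for every edge, both endpoints lie together in some bag; and for every vertex, the bags containing it form a connected subtree. Here vertex 1 appears in no bag, so the decomposition is invalid.

No — vertex 1 appears in no bag.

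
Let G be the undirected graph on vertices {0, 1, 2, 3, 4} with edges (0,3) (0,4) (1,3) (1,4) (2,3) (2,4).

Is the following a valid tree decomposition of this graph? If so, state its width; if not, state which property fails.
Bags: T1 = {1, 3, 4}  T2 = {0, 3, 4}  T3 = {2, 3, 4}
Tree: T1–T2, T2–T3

Yes; width 2.

Checking the three conditions: (i) the bags cover all of {0, 1, 2, 3, 4}; (ii) for each edge, some bag contains both endpoints; (iii) the bags containing any fixed vertex form a subtree. All hold, so the decomposition is valid with width 3 − 1 = 2.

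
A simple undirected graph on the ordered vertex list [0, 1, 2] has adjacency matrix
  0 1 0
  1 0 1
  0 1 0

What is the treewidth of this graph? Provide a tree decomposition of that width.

Treewidth 1.
Bags: B1 = {1, 2}  B2 = {0, 1}
Tree: B1–B2

Each bag holds 2 vertices, so the decomposition has width 1, which upper-bounds the treewidth. Any graph with an edge has treewidth ≥ 1, and G has the edge 2–1. Therefore the treewidth is 1.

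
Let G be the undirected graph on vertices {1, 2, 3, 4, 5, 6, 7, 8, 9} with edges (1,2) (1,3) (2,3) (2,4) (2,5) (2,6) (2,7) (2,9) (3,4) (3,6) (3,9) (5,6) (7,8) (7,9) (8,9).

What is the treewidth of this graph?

2

A width-2 tree decomposition is:
Bags: B1 = {2, 7, 9}  B2 = {2, 3, 9}  B3 = {2, 3, 6}  B4 = {2, 3, 4}  B5 = {2, 5, 6}  B6 = {1, 2, 3}  B7 = {7, 8, 9}
Tree: B1–B2, B2–B3, B3–B4, B3–B5, B2–B6, B1–B7
Each bag holds 3 vertices, so the decomposition has width 2, which upper-bounds the treewidth. Conversely, {7, 8, 9} is a clique of size 3, and the vertices of any clique must share a bag in every tree decomposition; so some bag has ≥ 3 vertices and tw(G) ≥ 2. Combining the bounds, tw(G) = 2.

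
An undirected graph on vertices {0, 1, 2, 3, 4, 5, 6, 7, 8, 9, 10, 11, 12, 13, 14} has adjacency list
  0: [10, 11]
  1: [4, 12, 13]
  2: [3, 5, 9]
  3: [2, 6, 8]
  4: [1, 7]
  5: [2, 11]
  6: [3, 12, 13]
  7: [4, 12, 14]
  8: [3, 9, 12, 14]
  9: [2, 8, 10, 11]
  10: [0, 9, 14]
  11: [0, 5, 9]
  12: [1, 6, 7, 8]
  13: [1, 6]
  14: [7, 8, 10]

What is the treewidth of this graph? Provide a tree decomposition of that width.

Each bag holds 4 vertices, so the decomposition has width 3, which upper-bounds the treewidth. For the lower bound: the 4 vertex sets {1,4,13}, {7}, {12}, {3,6,8,14} are disjoint, each induces a connected subgraph, and every pair is joined by at least one edge of G. Contracting each set to a single vertex therefore yields K_{4} as a minor, and since treewidth is minor-monotone, tw(G) ≥ tw(K_{4}) = 3. Therefore the treewidth is 3.

Treewidth 3.
One such decomposition:
Bags: B1 = {1, 4, 7, 13}  B2 = {1, 7, 12, 13}  B3 = {6, 7, 12, 13}  B4 = {6, 7, 12, 14}  B5 = {6, 8, 12, 14}  B6 = {3, 6, 8, 14}  B7 = {3, 8, 10, 14}  B8 = {3, 8, 9, 10}  B9 = {2, 3, 9, 10}  B10 = {0, 2, 9, 10}  B11 = {0, 2, 9, 11}  B12 = {0, 2, 5, 11}
Tree: B1–B2, B2–B3, B3–B4, B4–B5, B5–B6, B6–B7, B7–B8, B8–B9, B9–B10, B10–B11, B11–B12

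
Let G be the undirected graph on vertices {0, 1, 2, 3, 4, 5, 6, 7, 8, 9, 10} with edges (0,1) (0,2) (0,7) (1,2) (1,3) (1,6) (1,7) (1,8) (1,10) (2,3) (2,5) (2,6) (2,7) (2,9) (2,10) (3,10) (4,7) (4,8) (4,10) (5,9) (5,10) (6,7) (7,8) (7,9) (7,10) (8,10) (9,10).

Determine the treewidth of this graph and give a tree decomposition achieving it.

Treewidth 3.
One optimal decomposition is:
Bags: B1 = {1, 2, 7, 10}  B2 = {2, 7, 9, 10}  B3 = {1, 7, 8, 10}  B4 = {1, 2, 6, 7}  B5 = {4, 7, 8, 10}  B6 = {2, 5, 9, 10}  B7 = {0, 1, 2, 7}  B8 = {1, 2, 3, 10}
Tree: B1–B2, B1–B3, B1–B4, B3–B5, B2–B6, B1–B7, B1–B8

Every bag has size at most 4, so the width is 4 − 1 = 3 and tw(G) ≤ 3. Conversely, {1, 7, 8, 10} is a clique of size 4, and the vertices of any clique must share a bag in every tree decomposition; so some bag has ≥ 4 vertices and tw(G) ≥ 3. Therefore the treewidth is 3.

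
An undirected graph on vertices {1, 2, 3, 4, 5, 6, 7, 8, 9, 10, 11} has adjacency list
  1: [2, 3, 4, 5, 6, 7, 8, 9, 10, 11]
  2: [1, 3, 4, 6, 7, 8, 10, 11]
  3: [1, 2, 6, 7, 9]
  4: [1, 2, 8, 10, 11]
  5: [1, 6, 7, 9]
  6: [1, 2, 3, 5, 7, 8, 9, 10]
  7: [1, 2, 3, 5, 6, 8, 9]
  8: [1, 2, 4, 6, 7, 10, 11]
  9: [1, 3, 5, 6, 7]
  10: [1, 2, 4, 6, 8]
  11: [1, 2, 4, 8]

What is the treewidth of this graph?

4

A width-4 tree decomposition is:
Bags: B1 = {1, 2, 4, 8, 11}  B2 = {1, 2, 4, 8, 10}  B3 = {1, 2, 6, 8, 10}  B4 = {1, 2, 6, 7, 8}  B5 = {1, 2, 3, 6, 7}  B6 = {1, 3, 6, 7, 9}  B7 = {1, 5, 6, 7, 9}
Tree: B1–B2, B2–B3, B3–B4, B4–B5, B5–B6, B6–B7
Each bag holds 5 vertices, so the decomposition has width 4, which upper-bounds the treewidth. On the other hand G contains the 5-clique {1, 3, 6, 7, 9}. A clique must lie in a single bag of any decomposition, so no decomposition can have width below 4. The upper and lower bounds meet at 4, so that is the treewidth.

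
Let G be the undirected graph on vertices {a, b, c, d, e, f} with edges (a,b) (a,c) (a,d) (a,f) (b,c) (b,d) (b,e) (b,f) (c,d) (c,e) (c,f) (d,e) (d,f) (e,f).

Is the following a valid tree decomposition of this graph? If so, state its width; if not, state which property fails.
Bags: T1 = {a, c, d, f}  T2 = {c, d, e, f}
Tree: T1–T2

A tree decomposition must satisfy three properties: every vertex lies in some bag; for every edge, both endpoints lie together in some bag; and for every vertex, the bags containing it form a connected subtree. Here vertex b appears in no bag, so the decomposition is invalid.

No — vertex b appears in no bag.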